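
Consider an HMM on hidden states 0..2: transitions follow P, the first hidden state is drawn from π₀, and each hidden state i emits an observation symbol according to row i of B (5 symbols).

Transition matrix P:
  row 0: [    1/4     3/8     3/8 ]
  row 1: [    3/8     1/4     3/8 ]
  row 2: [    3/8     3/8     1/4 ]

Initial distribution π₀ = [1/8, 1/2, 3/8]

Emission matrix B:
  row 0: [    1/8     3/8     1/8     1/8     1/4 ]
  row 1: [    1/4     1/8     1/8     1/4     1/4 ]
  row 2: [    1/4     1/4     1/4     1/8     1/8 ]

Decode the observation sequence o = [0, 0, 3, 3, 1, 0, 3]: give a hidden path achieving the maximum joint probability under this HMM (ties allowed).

t=0: δ = [1.562e-02, 1.250e-01, 9.375e-02]  (obs o_0=0)
t=1: δ = [5.859e-03, 8.789e-03, 1.172e-02]  ψ = [1, 2, 1]  (obs o_1=0)
t=2: δ = [5.493e-04, 1.099e-03, 4.120e-04]  ψ = [2, 2, 1]  (obs o_2=3)
t=3: δ = [5.150e-05, 6.866e-05, 5.150e-05]  ψ = [1, 1, 1]  (obs o_3=3)
t=4: δ = [9.656e-06, 2.414e-06, 6.437e-06]  ψ = [1, 0, 1]  (obs o_4=1)
t=5: δ = [3.017e-07, 9.052e-07, 9.052e-07]  ψ = [0, 0, 0]  (obs o_5=0)
t=6: δ = [4.243e-08, 8.487e-08, 4.243e-08]  ψ = [1, 2, 1]  (obs o_6=3)
backtrack: best end state = 1; path = [1, 2, 1, 1, 0, 2, 1]

path = [1, 2, 1, 1, 0, 2, 1]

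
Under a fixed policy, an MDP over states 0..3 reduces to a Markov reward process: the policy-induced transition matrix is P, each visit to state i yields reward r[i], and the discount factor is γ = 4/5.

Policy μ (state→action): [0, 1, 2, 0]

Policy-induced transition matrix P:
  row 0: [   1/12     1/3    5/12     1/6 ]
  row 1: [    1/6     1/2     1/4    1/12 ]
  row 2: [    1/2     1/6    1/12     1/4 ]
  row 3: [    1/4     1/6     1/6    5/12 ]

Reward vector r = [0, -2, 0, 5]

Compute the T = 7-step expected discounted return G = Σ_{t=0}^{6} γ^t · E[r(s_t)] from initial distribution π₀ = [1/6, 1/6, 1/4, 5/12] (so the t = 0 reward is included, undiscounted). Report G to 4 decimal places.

t=0: π = [0.1667, 0.1667, 0.2500, 0.4167], E[r] = 1.7500, γ^t·E[r] = 1.750000, running G = 1.750000
t=1: π = [0.2708, 0.2500, 0.2014, 0.2778], E[r] = 0.8889, γ^t·E[r] = 0.711111, running G = 2.461111
t=2: π = [0.2344, 0.2951, 0.2384, 0.2321], E[r] = 0.5700, γ^t·E[r] = 0.364815, running G = 2.825926
t=3: π = [0.2459, 0.3041, 0.2300, 0.2200], E[r] = 0.4916, γ^t·E[r] = 0.251679, running G = 3.077605
t=4: π = [0.2412, 0.3090, 0.2343, 0.2155], E[r] = 0.4593, γ^t·E[r] = 0.188145, running G = 3.265750
t=5: π = [0.2426, 0.3099, 0.2332, 0.2143], E[r] = 0.4518, γ^t·E[r] = 0.148052, running G = 3.413802
t=6: π = [0.2420, 0.3104, 0.2337, 0.2139], E[r] = 0.4485, γ^t·E[r] = 0.117566, running G = 3.531367

G = 3.5314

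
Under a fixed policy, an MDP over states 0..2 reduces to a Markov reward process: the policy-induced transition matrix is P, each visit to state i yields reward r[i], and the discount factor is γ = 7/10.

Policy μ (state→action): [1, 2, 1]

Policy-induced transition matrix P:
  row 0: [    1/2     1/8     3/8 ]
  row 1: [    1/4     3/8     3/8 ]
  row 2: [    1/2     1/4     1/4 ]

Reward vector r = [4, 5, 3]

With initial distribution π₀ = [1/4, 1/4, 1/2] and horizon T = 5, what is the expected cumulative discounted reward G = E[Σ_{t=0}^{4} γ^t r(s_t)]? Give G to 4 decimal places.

G = 10.6809

t=0: π = [0.2500, 0.2500, 0.5000], E[r] = 3.7500, γ^t·E[r] = 3.750000, running G = 3.750000
t=1: π = [0.4375, 0.2500, 0.3125], E[r] = 3.9375, γ^t·E[r] = 2.756250, running G = 6.506250
t=2: π = [0.4375, 0.2266, 0.3359], E[r] = 3.8906, γ^t·E[r] = 1.906406, running G = 8.412656
t=3: π = [0.4434, 0.2236, 0.3330], E[r] = 3.8906, γ^t·E[r] = 1.334484, running G = 9.747141
t=4: π = [0.4441, 0.2225, 0.3334], E[r] = 3.8892, γ^t·E[r] = 0.933787, running G = 10.680928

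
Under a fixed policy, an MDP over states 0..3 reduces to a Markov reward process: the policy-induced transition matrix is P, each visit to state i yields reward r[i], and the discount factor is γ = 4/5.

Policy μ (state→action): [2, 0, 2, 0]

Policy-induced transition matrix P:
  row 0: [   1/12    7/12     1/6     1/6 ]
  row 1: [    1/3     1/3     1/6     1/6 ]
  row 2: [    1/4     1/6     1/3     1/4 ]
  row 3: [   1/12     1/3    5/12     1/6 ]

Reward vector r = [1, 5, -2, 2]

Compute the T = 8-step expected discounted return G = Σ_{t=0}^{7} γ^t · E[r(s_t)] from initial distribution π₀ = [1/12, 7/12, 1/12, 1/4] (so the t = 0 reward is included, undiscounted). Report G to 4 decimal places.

G = 9.0513

t=0: π = [0.0833, 0.5833, 0.0833, 0.2500], E[r] = 3.3333, γ^t·E[r] = 3.333333, running G = 3.333333
t=1: π = [0.2431, 0.3403, 0.2431, 0.1736], E[r] = 1.8056, γ^t·E[r] = 1.444444, running G = 4.777778
t=2: π = [0.2089, 0.3536, 0.2506, 0.1869], E[r] = 1.8495, γ^t·E[r] = 1.183704, running G = 5.961481
t=3: π = [0.2135, 0.3438, 0.2552, 0.1875], E[r] = 1.7973, γ^t·E[r] = 0.920198, running G = 6.881679
t=4: π = [0.2118, 0.3442, 0.2561, 0.1879], E[r] = 1.7964, γ^t·E[r] = 0.735809, running G = 7.617488
t=5: π = [0.2121, 0.3436, 0.2563, 0.1880], E[r] = 1.7934, γ^t·E[r] = 0.587675, running G = 8.205163
t=6: π = [0.2120, 0.3436, 0.2564, 0.1880], E[r] = 1.7934, γ^t·E[r] = 0.470119, running G = 8.675282
t=7: π = [0.2120, 0.3436, 0.2564, 0.1880], E[r] = 1.7932, γ^t·E[r] = 0.376057, running G = 9.051340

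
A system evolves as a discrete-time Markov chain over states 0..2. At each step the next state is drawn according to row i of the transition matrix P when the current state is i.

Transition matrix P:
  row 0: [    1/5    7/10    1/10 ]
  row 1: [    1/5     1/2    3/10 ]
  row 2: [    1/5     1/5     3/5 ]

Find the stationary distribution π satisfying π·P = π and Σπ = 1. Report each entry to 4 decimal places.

π = [0.2000, 0.4286, 0.3714]

Balance equations π_j = Σ_i π_i·P[i][j]:
  π_0 = 1/5·π_0 + 1/5·π_1 + 1/5·π_2
  π_1 = 7/10·π_0 + 1/2·π_1 + 1/5·π_2
  normalize: π_0 + π_1 + π_2 = 1
Solving the linear system gives exactly π = [1/5, 3/7, 13/35].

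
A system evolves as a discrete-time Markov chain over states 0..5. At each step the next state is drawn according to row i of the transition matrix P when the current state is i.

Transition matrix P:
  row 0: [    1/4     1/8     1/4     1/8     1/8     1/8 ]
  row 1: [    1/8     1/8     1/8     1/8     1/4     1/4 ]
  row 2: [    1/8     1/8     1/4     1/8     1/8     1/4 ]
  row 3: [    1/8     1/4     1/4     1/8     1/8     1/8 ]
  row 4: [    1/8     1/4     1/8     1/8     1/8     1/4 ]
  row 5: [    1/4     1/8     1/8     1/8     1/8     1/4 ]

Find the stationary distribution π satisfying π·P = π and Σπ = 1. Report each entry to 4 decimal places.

π = [0.1732, 0.1587, 0.1855, 0.1250, 0.1448, 0.2127]

Balance equations π_j = Σ_i π_i·P[i][j]:
  π_0 = 1/4·π_0 + 1/8·π_1 + 1/8·π_2 + 1/8·π_3 + 1/8·π_4 + 1/4·π_5
  π_1 = 1/8·π_0 + 1/8·π_1 + 1/8·π_2 + 1/4·π_3 + 1/4·π_4 + 1/8·π_5
  π_2 = 1/4·π_0 + 1/8·π_1 + 1/4·π_2 + 1/4·π_3 + 1/8·π_4 + 1/8·π_5
  π_3 = 1/8·π_0 + 1/8·π_1 + 1/8·π_2 + 1/8·π_3 + 1/8·π_4 + 1/8·π_5
  π_4 = 1/8·π_0 + 1/4·π_1 + 1/8·π_2 + 1/8·π_3 + 1/8·π_4 + 1/8·π_5
  normalize: π_0 + π_1 + π_2 + π_3 + π_4 + π_5 = 1
Solving the linear system gives exactly π = [79/456, 10/63, 74/399, 1/8, 73/504, 97/456].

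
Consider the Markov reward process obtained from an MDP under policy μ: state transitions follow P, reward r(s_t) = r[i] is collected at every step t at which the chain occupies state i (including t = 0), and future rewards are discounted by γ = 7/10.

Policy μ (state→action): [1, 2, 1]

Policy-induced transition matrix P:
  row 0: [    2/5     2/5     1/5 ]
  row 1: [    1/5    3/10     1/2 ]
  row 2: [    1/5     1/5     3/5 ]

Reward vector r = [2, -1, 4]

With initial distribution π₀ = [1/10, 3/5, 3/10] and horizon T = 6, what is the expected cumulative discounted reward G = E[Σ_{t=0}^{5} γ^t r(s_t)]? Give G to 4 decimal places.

t=0: π = [0.1000, 0.6000, 0.3000], E[r] = 0.8000, γ^t·E[r] = 0.800000, running G = 0.800000
t=1: π = [0.2200, 0.2800, 0.5000], E[r] = 2.1600, γ^t·E[r] = 1.512000, running G = 2.312000
t=2: π = [0.2440, 0.2720, 0.4840], E[r] = 2.1520, γ^t·E[r] = 1.054480, running G = 3.366480
t=3: π = [0.2488, 0.2760, 0.4752], E[r] = 2.1224, γ^t·E[r] = 0.727983, running G = 4.094463
t=4: π = [0.2498, 0.2774, 0.4729], E[r] = 2.1137, γ^t·E[r] = 0.507495, running G = 4.601958
t=5: π = [0.2500, 0.2777, 0.4724], E[r] = 2.1117, γ^t·E[r] = 0.354906, running G = 4.956864

G = 4.9569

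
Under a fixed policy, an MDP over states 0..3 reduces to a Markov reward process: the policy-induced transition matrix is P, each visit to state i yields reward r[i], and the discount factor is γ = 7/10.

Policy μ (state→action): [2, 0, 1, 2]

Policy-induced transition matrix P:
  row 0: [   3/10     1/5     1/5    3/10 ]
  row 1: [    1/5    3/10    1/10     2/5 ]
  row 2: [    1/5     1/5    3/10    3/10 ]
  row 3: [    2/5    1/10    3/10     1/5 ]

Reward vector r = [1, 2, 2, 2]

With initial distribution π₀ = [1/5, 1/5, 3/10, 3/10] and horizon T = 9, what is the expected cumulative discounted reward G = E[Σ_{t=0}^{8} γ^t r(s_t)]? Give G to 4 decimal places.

G = 5.5723

t=0: π = [0.2000, 0.2000, 0.3000, 0.3000], E[r] = 1.8000, γ^t·E[r] = 1.800000, running G = 1.800000
t=1: π = [0.2800, 0.1900, 0.2400, 0.2900], E[r] = 1.7200, γ^t·E[r] = 1.204000, running G = 3.004000
t=2: π = [0.2860, 0.1900, 0.2340, 0.2900], E[r] = 1.7140, γ^t·E[r] = 0.839860, running G = 3.843860
t=3: π = [0.2866, 0.1900, 0.2334, 0.2900], E[r] = 1.7134, γ^t·E[r] = 0.587696, running G = 4.431556
t=4: π = [0.2867, 0.1900, 0.2333, 0.2900], E[r] = 1.7133, γ^t·E[r] = 0.411373, running G = 4.842929
t=5: π = [0.2867, 0.1900, 0.2333, 0.2900], E[r] = 1.7133, γ^t·E[r] = 0.287960, running G = 5.130889
t=6: π = [0.2867, 0.1900, 0.2333, 0.2900], E[r] = 1.7133, γ^t·E[r] = 0.201572, running G = 5.332461
t=7: π = [0.2867, 0.1900, 0.2333, 0.2900], E[r] = 1.7133, γ^t·E[r] = 0.141100, running G = 5.473562
t=8: π = [0.2867, 0.1900, 0.2333, 0.2900], E[r] = 1.7133, γ^t·E[r] = 0.098770, running G = 5.572332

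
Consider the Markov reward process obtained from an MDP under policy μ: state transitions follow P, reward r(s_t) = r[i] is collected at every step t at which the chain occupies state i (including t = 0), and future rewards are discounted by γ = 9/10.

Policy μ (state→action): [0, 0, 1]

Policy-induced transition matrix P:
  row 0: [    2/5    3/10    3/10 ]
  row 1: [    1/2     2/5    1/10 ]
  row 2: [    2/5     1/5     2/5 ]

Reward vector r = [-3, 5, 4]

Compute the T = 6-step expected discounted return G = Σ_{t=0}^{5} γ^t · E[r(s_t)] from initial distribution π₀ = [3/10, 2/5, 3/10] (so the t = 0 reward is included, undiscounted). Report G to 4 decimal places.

G = 7.0009

t=0: π = [0.3000, 0.4000, 0.3000], E[r] = 2.3000, γ^t·E[r] = 2.300000, running G = 2.300000
t=1: π = [0.4400, 0.3100, 0.2500], E[r] = 1.2300, γ^t·E[r] = 1.107000, running G = 3.407000
t=2: π = [0.4310, 0.3060, 0.2630], E[r] = 1.2890, γ^t·E[r] = 1.044090, running G = 4.451090
t=3: π = [0.4306, 0.3043, 0.2651], E[r] = 1.2901, γ^t·E[r] = 0.940483, running G = 5.391573
t=4: π = [0.4304, 0.3039, 0.2657], E[r] = 1.2909, γ^t·E[r] = 0.846966, running G = 6.238539
t=5: π = [0.4304, 0.3038, 0.2658], E[r] = 1.2911, γ^t·E[r] = 0.762372, running G = 7.000911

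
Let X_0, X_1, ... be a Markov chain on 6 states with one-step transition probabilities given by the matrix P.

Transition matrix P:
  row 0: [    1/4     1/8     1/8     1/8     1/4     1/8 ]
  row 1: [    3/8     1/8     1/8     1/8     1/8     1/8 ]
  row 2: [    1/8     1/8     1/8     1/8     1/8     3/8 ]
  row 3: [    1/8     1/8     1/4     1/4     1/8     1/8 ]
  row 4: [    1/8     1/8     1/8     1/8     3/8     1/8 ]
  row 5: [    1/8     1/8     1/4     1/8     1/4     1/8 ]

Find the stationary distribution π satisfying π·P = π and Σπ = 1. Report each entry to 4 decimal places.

π = [0.1786, 0.1250, 0.1636, 0.1429, 0.2241, 0.1659]

Balance equations π_j = Σ_i π_i·P[i][j]:
  π_0 = 1/4·π_0 + 3/8·π_1 + 1/8·π_2 + 1/8·π_3 + 1/8·π_4 + 1/8·π_5
  π_1 = 1/8·π_0 + 1/8·π_1 + 1/8·π_2 + 1/8·π_3 + 1/8·π_4 + 1/8·π_5
  π_2 = 1/8·π_0 + 1/8·π_1 + 1/8·π_2 + 1/4·π_3 + 1/8·π_4 + 1/4·π_5
  π_3 = 1/8·π_0 + 1/8·π_1 + 1/8·π_2 + 1/4·π_3 + 1/8·π_4 + 1/8·π_5
  π_4 = 1/4·π_0 + 1/8·π_1 + 1/8·π_2 + 1/8·π_3 + 3/8·π_4 + 1/4·π_5
  normalize: π_0 + π_1 + π_2 + π_3 + π_4 + π_5 = 1
Solving the linear system gives exactly π = [5/28, 1/8, 71/434, 1/7, 389/1736, 36/217].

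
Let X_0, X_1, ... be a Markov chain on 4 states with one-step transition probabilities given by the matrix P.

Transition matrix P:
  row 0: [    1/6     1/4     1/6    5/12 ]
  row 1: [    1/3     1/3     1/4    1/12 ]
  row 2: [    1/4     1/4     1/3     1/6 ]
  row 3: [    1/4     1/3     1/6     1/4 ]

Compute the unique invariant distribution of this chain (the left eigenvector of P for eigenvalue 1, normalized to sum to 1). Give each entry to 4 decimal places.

Balance equations π_j = Σ_i π_i·P[i][j]:
  π_0 = 1/6·π_0 + 1/3·π_1 + 1/4·π_2 + 1/4·π_3
  π_1 = 1/4·π_0 + 1/3·π_1 + 1/4·π_2 + 1/3·π_3
  π_2 = 1/6·π_0 + 1/4·π_1 + 1/3·π_2 + 1/6·π_3
  normalize: π_0 + π_1 + π_2 + π_3 = 1
Solving the linear system gives exactly π = [401/1583, 464/1583, 363/1583, 355/1583].

π = [0.2533, 0.2931, 0.2293, 0.2243]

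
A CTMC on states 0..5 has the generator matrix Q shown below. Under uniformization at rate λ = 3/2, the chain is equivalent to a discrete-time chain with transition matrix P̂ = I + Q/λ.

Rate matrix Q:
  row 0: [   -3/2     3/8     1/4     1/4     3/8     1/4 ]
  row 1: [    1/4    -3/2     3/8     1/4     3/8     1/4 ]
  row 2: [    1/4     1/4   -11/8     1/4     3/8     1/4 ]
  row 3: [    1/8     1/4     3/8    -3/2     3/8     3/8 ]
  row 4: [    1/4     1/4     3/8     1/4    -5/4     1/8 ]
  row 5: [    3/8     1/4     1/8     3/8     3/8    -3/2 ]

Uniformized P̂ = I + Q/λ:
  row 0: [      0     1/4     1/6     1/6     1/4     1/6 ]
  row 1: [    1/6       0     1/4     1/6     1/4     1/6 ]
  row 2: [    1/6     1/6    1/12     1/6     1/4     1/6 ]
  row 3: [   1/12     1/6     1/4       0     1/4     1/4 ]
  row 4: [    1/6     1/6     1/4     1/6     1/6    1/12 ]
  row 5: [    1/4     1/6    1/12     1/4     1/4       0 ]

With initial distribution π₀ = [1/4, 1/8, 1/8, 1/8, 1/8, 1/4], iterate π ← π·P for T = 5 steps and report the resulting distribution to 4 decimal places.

t=0: π = [0.2500, 0.1250, 0.1250, 0.1250, 0.1250, 0.2500]
t=1: π = [0.1354, 0.1667, 0.1667, 0.1667, 0.2396, 0.1250]
t=2: π = [0.1406, 0.1502, 0.1901, 0.1493, 0.2300, 0.1398]
t=3: π = [0.1424, 0.1534, 0.1833, 0.1534, 0.2308, 0.1366]
t=4: π = [0.1415, 0.1530, 0.1848, 0.1525, 0.2308, 0.1374]
t=5: π = [0.1418, 0.1530, 0.1845, 0.1527, 0.2308, 0.1372]

π = [0.1418, 0.1530, 0.1845, 0.1527, 0.2308, 0.1372]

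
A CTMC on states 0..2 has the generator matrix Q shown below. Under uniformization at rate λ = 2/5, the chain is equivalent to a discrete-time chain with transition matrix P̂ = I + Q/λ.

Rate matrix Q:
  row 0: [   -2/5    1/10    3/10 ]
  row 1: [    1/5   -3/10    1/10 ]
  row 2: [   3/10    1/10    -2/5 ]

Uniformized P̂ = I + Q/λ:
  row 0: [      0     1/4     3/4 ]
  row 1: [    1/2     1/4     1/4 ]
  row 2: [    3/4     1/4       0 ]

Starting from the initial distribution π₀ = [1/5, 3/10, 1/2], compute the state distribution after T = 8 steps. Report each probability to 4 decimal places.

π = [0.3752, 0.2500, 0.3748]

t=0: π = [0.2000, 0.3000, 0.5000]
t=1: π = [0.5250, 0.2500, 0.2250]
t=2: π = [0.2938, 0.2500, 0.4563]
t=3: π = [0.4672, 0.2500, 0.2828]
t=4: π = [0.3371, 0.2500, 0.4129]
t=5: π = [0.4347, 0.2500, 0.3153]
t=6: π = [0.3615, 0.2500, 0.3885]
t=7: π = [0.4164, 0.2500, 0.3336]
t=8: π = [0.3752, 0.2500, 0.3748]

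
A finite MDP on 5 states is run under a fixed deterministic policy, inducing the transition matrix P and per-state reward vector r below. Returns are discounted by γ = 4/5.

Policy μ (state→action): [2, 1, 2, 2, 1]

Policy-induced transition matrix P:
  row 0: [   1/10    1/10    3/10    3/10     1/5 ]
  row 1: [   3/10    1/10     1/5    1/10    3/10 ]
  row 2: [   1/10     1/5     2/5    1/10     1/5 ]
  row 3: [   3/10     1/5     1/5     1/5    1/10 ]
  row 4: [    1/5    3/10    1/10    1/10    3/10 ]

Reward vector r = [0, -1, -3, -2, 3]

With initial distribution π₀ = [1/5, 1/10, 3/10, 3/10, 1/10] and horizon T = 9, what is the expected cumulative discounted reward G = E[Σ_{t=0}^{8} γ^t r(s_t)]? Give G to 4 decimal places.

t=0: π = [0.2000, 0.1000, 0.3000, 0.3000, 0.1000], E[r] = -1.3000, γ^t·E[r] = -1.300000, running G = -1.300000
t=1: π = [0.1900, 0.1800, 0.2700, 0.1700, 0.1900], E[r] = -0.7600, γ^t·E[r] = -0.608000, running G = -1.908000
t=2: π = [0.1890, 0.1820, 0.2540, 0.1550, 0.2200], E[r] = -0.5940, γ^t·E[r] = -0.380160, running G = -2.288160
t=3: π = [0.1894, 0.1849, 0.2477, 0.1533, 0.2247], E[r] = -0.5605, γ^t·E[r] = -0.286976, running G = -2.575136
t=4: π = [0.1901, 0.1850, 0.2460, 0.1532, 0.2256], E[r] = -0.5526, γ^t·E[r] = -0.226345, running G = -2.801481
t=5: π = [0.1902, 0.1850, 0.2457, 0.1533, 0.2257], E[r] = -0.5514, γ^t·E[r] = -0.180698, running G = -2.982179
t=6: π = [0.1903, 0.1850, 0.2456, 0.1534, 0.2257], E[r] = -0.5513, γ^t·E[r] = -0.144519, running G = -3.126698
t=7: π = [0.1903, 0.1850, 0.2456, 0.1534, 0.2257], E[r] = -0.5513, γ^t·E[r] = -0.115615, running G = -3.242313
t=8: π = [0.1903, 0.1850, 0.2456, 0.1534, 0.2257], E[r] = -0.5513, γ^t·E[r] = -0.092493, running G = -3.334806

G = -3.3348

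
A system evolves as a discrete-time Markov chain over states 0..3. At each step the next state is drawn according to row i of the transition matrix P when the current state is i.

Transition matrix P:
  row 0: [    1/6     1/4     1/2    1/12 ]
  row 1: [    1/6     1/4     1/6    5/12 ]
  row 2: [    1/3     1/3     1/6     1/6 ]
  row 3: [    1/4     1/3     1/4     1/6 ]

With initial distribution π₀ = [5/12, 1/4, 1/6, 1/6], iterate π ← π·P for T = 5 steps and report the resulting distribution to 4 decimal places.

t=0: π = [0.4167, 0.2500, 0.1667, 0.1667]
t=1: π = [0.2083, 0.2778, 0.3194, 0.1944]
t=2: π = [0.2361, 0.2928, 0.2523, 0.2188]
t=3: π = [0.2269, 0.2893, 0.2636, 0.2202]
t=4: π = [0.2289, 0.2903, 0.2607, 0.2201]
t=5: π = [0.2284, 0.2901, 0.2613, 0.2202]

π = [0.2284, 0.2901, 0.2613, 0.2202]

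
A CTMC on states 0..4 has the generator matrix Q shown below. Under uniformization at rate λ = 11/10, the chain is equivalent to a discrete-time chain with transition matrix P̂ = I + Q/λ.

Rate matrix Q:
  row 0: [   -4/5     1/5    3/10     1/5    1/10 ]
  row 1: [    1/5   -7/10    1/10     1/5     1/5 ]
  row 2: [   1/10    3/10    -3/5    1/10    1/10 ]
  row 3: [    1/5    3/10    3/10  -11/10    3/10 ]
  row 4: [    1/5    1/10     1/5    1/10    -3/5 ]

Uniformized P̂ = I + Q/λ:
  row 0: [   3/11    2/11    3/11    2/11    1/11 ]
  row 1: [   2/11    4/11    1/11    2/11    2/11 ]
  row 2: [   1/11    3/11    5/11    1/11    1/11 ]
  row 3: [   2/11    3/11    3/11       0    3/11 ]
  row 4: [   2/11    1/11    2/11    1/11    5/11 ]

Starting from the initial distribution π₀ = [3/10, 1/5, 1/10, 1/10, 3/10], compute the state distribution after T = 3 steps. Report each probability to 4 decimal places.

t=0: π = [0.3000, 0.2000, 0.1000, 0.1000, 0.3000]
t=1: π = [0.2000, 0.2091, 0.2273, 0.1273, 0.2364]
t=2: π = [0.1793, 0.2306, 0.2545, 0.1165, 0.2190]
t=3: π = [0.1750, 0.2376, 0.2572, 0.1176, 0.2127]

π = [0.1750, 0.2376, 0.2572, 0.1176, 0.2127]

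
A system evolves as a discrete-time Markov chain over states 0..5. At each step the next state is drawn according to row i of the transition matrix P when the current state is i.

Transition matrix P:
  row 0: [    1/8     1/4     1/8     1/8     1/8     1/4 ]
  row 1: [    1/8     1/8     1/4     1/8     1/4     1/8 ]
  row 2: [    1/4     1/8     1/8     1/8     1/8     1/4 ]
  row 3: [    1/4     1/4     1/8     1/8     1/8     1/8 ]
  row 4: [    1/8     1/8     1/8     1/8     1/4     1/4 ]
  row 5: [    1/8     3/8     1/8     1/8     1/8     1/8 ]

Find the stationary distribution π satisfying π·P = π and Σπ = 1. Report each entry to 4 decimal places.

Balance equations π_j = Σ_i π_i·P[i][j]:
  π_0 = 1/8·π_0 + 1/8·π_1 + 1/4·π_2 + 1/4·π_3 + 1/8·π_4 + 1/8·π_5
  π_1 = 1/4·π_0 + 1/8·π_1 + 1/8·π_2 + 1/4·π_3 + 1/8·π_4 + 3/8·π_5
  π_2 = 1/8·π_0 + 1/4·π_1 + 1/8·π_2 + 1/8·π_3 + 1/8·π_4 + 1/8·π_5
  π_3 = 1/8·π_0 + 1/8·π_1 + 1/8·π_2 + 1/8·π_3 + 1/8·π_4 + 1/8·π_5
  π_4 = 1/8·π_0 + 1/4·π_1 + 1/8·π_2 + 1/8·π_3 + 1/4·π_4 + 1/8·π_5
  normalize: π_0 + π_1 + π_2 + π_3 + π_4 + π_5 = 1
Solving the linear system gives exactly π = [37/232, 6/29, 35/232, 1/8, 5/29, 43/232].

π = [0.1595, 0.2069, 0.1509, 0.1250, 0.1724, 0.1853]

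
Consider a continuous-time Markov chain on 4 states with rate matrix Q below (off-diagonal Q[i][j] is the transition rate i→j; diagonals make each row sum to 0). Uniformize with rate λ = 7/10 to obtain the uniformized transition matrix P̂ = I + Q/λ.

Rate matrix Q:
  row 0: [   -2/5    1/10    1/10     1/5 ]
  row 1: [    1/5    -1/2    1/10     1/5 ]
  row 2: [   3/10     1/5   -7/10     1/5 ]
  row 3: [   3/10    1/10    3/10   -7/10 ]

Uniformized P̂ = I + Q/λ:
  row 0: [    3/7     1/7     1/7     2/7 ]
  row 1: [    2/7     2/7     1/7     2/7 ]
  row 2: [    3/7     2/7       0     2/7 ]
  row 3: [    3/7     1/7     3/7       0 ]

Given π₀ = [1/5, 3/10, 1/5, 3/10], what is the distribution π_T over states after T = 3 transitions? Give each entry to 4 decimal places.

π = [0.3997, 0.1962, 0.1837, 0.2204]

t=0: π = [0.2000, 0.3000, 0.2000, 0.3000]
t=1: π = [0.3857, 0.2143, 0.2000, 0.2000]
t=2: π = [0.3980, 0.2020, 0.1714, 0.2286]
t=3: π = [0.3997, 0.1962, 0.1837, 0.2204]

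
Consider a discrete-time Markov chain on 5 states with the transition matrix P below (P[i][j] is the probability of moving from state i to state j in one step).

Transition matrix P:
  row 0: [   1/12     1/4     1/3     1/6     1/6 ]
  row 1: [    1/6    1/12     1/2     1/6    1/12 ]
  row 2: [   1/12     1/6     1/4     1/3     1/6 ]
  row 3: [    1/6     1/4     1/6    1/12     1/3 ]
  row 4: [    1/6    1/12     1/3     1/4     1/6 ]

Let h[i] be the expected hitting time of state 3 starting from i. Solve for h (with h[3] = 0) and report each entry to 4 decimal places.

h = [4.2555, 4.1872, 3.6060, 0.0000, 3.9122]

First-step conditioning: h[3] = 0; for i ≠ 3, h[i] = 1 + Σ_k P[i][k]·h[k].
  h[0] = 1 + 1/12·h[0] + 1/4·h[1] + 1/3·h[2] + 1/6·h[4]
  h[1] = 1 + 1/6·h[0] + 1/12·h[1] + 1/2·h[2] + 1/12·h[4]
  h[2] = 1 + 1/12·h[0] + 1/6·h[1] + 1/4·h[2] + 1/6·h[4]
  h[4] = 1 + 1/6·h[0] + 1/12·h[1] + 1/3·h[2] + 1/6·h[4]
Solving the 4×4 linear system over states ≠ 3 gives exactly h = [8728/2051, 8588/2051, 7396/2051, 0, 8024/2051] (h[3] = 0 is the target).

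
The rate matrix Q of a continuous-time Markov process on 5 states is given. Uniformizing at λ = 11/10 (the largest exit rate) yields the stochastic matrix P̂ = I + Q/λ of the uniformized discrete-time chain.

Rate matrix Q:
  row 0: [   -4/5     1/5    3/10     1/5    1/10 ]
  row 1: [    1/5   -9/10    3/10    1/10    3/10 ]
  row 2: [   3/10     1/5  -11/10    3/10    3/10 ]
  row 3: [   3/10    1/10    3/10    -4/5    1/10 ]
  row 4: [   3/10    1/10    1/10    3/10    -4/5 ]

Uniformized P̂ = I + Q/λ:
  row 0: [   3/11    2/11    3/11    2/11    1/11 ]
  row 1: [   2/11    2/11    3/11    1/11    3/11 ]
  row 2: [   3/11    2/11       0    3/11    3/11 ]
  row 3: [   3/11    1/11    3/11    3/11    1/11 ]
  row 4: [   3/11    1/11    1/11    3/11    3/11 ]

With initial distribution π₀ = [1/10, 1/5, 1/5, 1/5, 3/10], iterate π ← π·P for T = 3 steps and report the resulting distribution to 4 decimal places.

π = [0.2599, 0.1446, 0.1877, 0.2234, 0.1845]

t=0: π = [0.1000, 0.2000, 0.2000, 0.2000, 0.3000]
t=1: π = [0.2545, 0.1364, 0.1636, 0.2273, 0.2182]
t=2: π = [0.2603, 0.1413, 0.1884, 0.2248, 0.1851]
t=3: π = [0.2599, 0.1446, 0.1877, 0.2234, 0.1845]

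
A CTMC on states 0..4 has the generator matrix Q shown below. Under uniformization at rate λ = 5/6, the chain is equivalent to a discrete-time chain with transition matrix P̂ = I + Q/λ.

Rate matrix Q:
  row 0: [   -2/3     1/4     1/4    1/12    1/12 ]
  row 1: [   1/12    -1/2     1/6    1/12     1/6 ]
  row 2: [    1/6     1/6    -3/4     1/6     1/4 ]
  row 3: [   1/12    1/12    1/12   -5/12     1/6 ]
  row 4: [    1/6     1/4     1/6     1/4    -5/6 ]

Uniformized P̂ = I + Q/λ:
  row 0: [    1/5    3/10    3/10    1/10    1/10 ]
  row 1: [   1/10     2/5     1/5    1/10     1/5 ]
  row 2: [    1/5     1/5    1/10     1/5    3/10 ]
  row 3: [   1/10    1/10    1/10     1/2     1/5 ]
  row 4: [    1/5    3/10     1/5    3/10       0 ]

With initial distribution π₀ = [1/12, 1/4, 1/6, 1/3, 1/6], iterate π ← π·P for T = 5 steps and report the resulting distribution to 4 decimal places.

π = [0.1489, 0.2578, 0.1723, 0.2522, 0.1686]

t=0: π = [0.0833, 0.2500, 0.1667, 0.3333, 0.1667]
t=1: π = [0.1417, 0.2417, 0.1583, 0.2833, 0.1750]
t=2: π = [0.1475, 0.2517, 0.1700, 0.2642, 0.1667]
t=3: π = [0.1484, 0.2553, 0.1713, 0.2560, 0.1689]
t=4: π = [0.1489, 0.2572, 0.1721, 0.2533, 0.1685]
t=5: π = [0.1489, 0.2578, 0.1723, 0.2522, 0.1686]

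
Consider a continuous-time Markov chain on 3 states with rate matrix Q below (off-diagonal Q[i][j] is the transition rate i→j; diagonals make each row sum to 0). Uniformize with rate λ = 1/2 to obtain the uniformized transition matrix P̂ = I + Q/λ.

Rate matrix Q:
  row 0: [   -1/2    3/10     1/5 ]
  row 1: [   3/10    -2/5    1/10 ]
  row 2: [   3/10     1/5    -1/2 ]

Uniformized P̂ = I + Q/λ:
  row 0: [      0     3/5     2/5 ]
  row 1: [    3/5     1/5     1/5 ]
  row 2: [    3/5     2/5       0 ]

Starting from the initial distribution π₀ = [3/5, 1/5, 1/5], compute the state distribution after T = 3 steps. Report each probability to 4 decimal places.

t=0: π = [0.6000, 0.2000, 0.2000]
t=1: π = [0.2400, 0.4800, 0.2800]
t=2: π = [0.4560, 0.3520, 0.1920]
t=3: π = [0.3264, 0.4208, 0.2528]

π = [0.3264, 0.4208, 0.2528]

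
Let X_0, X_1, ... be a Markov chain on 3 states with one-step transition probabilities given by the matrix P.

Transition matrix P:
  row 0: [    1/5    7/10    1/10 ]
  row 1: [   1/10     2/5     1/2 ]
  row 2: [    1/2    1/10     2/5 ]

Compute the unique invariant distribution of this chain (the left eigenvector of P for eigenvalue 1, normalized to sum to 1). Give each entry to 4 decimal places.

π = [0.2696, 0.3739, 0.3565]

Balance equations π_j = Σ_i π_i·P[i][j]:
  π_0 = 1/5·π_0 + 1/10·π_1 + 1/2·π_2
  π_1 = 7/10·π_0 + 2/5·π_1 + 1/10·π_2
  normalize: π_0 + π_1 + π_2 = 1
Solving the linear system gives exactly π = [31/115, 43/115, 41/115].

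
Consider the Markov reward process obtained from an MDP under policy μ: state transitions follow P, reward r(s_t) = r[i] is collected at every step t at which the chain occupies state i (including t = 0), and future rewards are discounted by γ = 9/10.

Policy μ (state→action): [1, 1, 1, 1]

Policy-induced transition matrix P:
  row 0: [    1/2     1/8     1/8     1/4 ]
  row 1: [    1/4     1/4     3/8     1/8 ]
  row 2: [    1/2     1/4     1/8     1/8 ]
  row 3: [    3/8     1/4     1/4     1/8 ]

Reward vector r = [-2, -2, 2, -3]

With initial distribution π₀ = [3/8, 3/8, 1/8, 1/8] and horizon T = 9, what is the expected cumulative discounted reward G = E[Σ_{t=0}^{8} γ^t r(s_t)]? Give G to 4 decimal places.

t=0: π = [0.3750, 0.3750, 0.1250, 0.1250], E[r] = -1.6250, γ^t·E[r] = -1.625000, running G = -1.625000
t=1: π = [0.3906, 0.2031, 0.2344, 0.1719], E[r] = -1.2344, γ^t·E[r] = -1.110938, running G = -2.735938
t=2: π = [0.4277, 0.2012, 0.1973, 0.1738], E[r] = -1.3848, γ^t·E[r] = -1.121660, running G = -3.857598
t=3: π = [0.4280, 0.1965, 0.1970, 0.1785], E[r] = -1.3904, γ^t·E[r] = -1.013588, running G = -4.871185
t=4: π = [0.4286, 0.1965, 0.1964, 0.1785], E[r] = -1.3927, γ^t·E[r] = -0.913771, running G = -5.784956
t=5: π = [0.4286, 0.1964, 0.1964, 0.1786], E[r] = -1.3928, γ^t·E[r] = -0.822445, running G = -6.607401
t=6: π = [0.4286, 0.1964, 0.1964, 0.1786], E[r] = -1.3929, γ^t·E[r] = -0.740220, running G = -7.347622
t=7: π = [0.4286, 0.1964, 0.1964, 0.1786], E[r] = -1.3929, γ^t·E[r] = -0.666199, running G = -8.013821
t=8: π = [0.4286, 0.1964, 0.1964, 0.1786], E[r] = -1.3929, γ^t·E[r] = -0.599579, running G = -8.613400

G = -8.6134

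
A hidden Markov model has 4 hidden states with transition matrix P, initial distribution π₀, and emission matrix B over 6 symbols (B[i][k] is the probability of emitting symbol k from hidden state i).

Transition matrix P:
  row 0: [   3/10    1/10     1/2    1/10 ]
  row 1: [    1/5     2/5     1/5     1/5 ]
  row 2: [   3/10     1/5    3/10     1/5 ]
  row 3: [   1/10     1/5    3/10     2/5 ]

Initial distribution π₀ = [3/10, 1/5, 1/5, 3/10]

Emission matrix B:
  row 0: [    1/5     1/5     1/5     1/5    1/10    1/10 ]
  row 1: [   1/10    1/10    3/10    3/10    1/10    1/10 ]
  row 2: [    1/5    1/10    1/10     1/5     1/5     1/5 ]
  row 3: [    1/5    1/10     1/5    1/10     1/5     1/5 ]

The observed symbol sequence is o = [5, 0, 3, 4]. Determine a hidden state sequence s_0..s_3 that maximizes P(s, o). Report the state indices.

t=0: δ = [3.000e-02, 2.000e-02, 4.000e-02, 6.000e-02]  (obs o_0=5)
t=1: δ = [2.400e-03, 1.200e-03, 3.600e-03, 4.800e-03]  ψ = [2, 3, 3, 3]  (obs o_1=0)
t=2: δ = [2.160e-04, 2.880e-04, 2.880e-04, 1.920e-04]  ψ = [2, 3, 3, 3]  (obs o_2=3)
t=3: δ = [8.640e-06, 1.152e-05, 2.160e-05, 1.536e-05]  ψ = [2, 1, 0, 3]  (obs o_3=4)
backtrack: best end state = 2; path = [3, 2, 0, 2]

path = [3, 2, 0, 2]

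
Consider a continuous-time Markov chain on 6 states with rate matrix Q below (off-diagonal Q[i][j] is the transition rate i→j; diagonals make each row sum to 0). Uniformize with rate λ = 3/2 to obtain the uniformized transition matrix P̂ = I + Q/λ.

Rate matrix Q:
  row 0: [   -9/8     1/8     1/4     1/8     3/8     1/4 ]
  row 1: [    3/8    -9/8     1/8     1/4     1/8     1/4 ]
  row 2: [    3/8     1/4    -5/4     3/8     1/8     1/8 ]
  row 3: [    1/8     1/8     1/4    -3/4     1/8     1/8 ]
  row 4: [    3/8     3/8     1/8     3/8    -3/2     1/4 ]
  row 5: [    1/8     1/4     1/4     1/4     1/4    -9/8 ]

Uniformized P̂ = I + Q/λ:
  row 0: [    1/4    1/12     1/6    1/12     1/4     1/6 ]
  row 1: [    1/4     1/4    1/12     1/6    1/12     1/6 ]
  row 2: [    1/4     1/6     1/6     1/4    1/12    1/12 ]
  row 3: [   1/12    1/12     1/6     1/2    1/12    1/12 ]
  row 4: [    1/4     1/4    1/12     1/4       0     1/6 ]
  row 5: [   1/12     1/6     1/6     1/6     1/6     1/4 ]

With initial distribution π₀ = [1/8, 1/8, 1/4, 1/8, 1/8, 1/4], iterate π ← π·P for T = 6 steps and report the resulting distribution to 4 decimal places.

t=0: π = [0.1250, 0.1250, 0.2500, 0.1250, 0.1250, 0.2500]
t=1: π = [0.1875, 0.1667, 0.1458, 0.2292, 0.1146, 0.1563]
t=2: π = [0.1858, 0.1554, 0.1432, 0.2491, 0.1181, 0.1484]
t=3: π = [0.1837, 0.1532, 0.1439, 0.2560, 0.1168, 0.1463]
t=4: π = [0.1829, 0.1525, 0.1442, 0.2584, 0.1164, 0.1455]
t=5: π = [0.1827, 0.1523, 0.1443, 0.2593, 0.1163, 0.1452]
t=6: π = [0.1826, 0.1522, 0.1443, 0.2596, 0.1162, 0.1451]

π = [0.1826, 0.1522, 0.1443, 0.2596, 0.1162, 0.1451]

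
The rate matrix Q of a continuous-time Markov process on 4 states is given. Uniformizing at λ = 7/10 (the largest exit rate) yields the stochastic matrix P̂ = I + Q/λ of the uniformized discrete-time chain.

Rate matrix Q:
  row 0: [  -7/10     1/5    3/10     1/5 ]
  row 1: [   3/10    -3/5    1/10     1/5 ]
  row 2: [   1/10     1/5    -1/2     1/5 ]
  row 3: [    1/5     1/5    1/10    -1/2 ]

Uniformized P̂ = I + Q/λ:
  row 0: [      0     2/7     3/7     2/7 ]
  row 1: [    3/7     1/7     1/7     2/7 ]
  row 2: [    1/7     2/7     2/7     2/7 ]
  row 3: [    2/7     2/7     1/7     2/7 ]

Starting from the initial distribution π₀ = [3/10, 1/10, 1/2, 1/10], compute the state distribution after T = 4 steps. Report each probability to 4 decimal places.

t=0: π = [0.3000, 0.1000, 0.5000, 0.1000]
t=1: π = [0.1429, 0.2714, 0.3000, 0.2857]
t=2: π = [0.2408, 0.2469, 0.2265, 0.2857]
t=3: π = [0.2198, 0.2504, 0.2440, 0.2857]
t=4: π = [0.2238, 0.2499, 0.2405, 0.2857]

π = [0.2238, 0.2499, 0.2405, 0.2857]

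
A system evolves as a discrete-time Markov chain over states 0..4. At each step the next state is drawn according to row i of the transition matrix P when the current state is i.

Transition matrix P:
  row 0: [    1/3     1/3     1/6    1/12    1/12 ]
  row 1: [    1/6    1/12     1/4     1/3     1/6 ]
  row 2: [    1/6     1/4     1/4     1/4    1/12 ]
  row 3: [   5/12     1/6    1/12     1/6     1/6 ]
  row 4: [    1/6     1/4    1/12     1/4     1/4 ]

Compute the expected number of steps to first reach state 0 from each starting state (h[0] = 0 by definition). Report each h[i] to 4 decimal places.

h = [0.0000, 4.3114, 4.3832, 3.3772, 4.3832]

First-step conditioning: h[0] = 0; for i ≠ 0, h[i] = 1 + Σ_k P[i][k]·h[k].
  h[1] = 1 + 1/12·h[1] + 1/4·h[2] + 1/3·h[3] + 1/6·h[4]
  h[2] = 1 + 1/4·h[1] + 1/4·h[2] + 1/4·h[3] + 1/12·h[4]
  h[3] = 1 + 1/6·h[1] + 1/12·h[2] + 1/6·h[3] + 1/6·h[4]
  h[4] = 1 + 1/4·h[1] + 1/12·h[2] + 1/4·h[3] + 1/4·h[4]
Solving the 4×4 linear system over states ≠ 0 gives exactly h = [0, 720/167, 732/167, 564/167, 732/167] (h[0] = 0 is the target).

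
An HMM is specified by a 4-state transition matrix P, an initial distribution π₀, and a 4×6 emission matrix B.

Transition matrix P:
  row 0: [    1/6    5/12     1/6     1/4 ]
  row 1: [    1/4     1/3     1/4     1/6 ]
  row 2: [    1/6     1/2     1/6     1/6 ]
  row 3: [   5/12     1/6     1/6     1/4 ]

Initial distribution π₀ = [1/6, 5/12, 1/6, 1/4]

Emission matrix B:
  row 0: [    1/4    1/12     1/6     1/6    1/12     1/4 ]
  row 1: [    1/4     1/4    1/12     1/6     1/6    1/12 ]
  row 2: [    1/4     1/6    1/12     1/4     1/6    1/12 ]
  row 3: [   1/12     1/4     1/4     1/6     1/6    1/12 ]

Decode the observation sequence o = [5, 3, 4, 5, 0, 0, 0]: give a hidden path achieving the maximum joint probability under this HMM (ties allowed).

t=0: δ = [4.167e-02, 3.472e-02, 1.389e-02, 2.083e-02]  (obs o_0=5)
t=1: δ = [1.447e-03, 2.894e-03, 2.170e-03, 1.736e-03]  ψ = [1, 0, 1, 0]  (obs o_1=3)
t=2: δ = [6.028e-05, 1.808e-04, 1.206e-04, 8.038e-05]  ψ = [1, 2, 1, 1]  (obs o_2=4)
t=3: δ = [1.130e-05, 5.023e-06, 3.768e-06, 2.512e-06]  ψ = [1, 1, 1, 1]  (obs o_3=5)
t=4: δ = [4.710e-07, 1.177e-06, 4.710e-07, 2.355e-07]  ψ = [0, 0, 0, 0]  (obs o_4=0)
t=5: δ = [7.359e-08, 9.811e-08, 7.359e-08, 1.635e-08]  ψ = [1, 1, 1, 1]  (obs o_5=0)
t=6: δ = [6.132e-09, 9.198e-09, 6.132e-09, 1.533e-09]  ψ = [1, 2, 1, 0]  (obs o_6=0)
backtrack: best end state = 1; path = [1, 2, 1, 0, 1, 2, 1]

path = [1, 2, 1, 0, 1, 2, 1]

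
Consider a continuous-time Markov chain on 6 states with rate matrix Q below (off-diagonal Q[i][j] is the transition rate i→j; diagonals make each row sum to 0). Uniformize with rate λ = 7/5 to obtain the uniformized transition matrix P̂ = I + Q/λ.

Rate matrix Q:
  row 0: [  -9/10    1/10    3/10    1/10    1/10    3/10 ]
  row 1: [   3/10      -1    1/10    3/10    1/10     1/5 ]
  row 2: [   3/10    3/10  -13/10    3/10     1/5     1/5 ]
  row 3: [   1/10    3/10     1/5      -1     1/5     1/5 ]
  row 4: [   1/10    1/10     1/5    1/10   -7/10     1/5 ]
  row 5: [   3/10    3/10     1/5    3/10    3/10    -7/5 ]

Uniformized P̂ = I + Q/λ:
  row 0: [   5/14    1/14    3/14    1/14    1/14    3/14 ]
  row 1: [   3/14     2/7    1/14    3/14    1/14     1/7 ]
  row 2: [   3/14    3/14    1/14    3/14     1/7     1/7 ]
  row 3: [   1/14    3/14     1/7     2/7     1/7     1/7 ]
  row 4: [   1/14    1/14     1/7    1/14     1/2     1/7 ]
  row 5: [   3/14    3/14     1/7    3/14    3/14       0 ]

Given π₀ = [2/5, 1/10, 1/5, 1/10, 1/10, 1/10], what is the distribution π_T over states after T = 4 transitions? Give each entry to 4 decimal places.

t=0: π = [0.4000, 0.1000, 0.2000, 0.1000, 0.1000, 0.1000]
t=1: π = [0.2429, 0.1500, 0.1500, 0.1500, 0.1500, 0.1571]
t=2: π = [0.2061, 0.1689, 0.1388, 0.1689, 0.1796, 0.1378]
t=3: π = [0.1940, 0.1712, 0.1356, 0.1712, 0.1901, 0.1379]
t=4: π = [0.1904, 0.1717, 0.1348, 0.1717, 0.1945, 0.1370]

π = [0.1904, 0.1717, 0.1348, 0.1717, 0.1945, 0.1370]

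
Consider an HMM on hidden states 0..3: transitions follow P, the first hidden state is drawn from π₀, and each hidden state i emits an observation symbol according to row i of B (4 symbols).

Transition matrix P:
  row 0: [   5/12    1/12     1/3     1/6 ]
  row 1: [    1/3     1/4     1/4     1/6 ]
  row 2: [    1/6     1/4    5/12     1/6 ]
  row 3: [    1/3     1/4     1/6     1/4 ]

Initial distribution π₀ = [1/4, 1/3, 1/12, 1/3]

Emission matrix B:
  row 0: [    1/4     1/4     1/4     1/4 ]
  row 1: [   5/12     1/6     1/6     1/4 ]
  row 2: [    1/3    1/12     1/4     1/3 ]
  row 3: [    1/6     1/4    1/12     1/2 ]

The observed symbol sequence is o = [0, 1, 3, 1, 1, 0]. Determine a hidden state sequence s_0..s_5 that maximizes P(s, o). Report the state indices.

path = [1, 0, 0, 0, 0, 2]

t=0: δ = [6.250e-02, 1.389e-01, 2.778e-02, 5.556e-02]  (obs o_0=0)
t=1: δ = [1.157e-02, 5.787e-03, 2.894e-03, 5.787e-03]  ψ = [1, 1, 1, 1]  (obs o_1=1)
t=2: δ = [1.206e-03, 3.617e-04, 1.286e-03, 9.645e-04]  ψ = [0, 1, 0, 0]  (obs o_2=3)
t=3: δ = [1.256e-04, 5.358e-05, 4.465e-05, 6.028e-05]  ψ = [0, 2, 2, 3]  (obs o_3=1)
t=4: δ = [1.308e-05, 2.512e-06, 3.489e-06, 5.233e-06]  ψ = [0, 3, 0, 0]  (obs o_4=1)
t=5: δ = [1.363e-06, 5.451e-07, 1.454e-06, 3.634e-07]  ψ = [0, 3, 0, 0]  (obs o_5=0)
backtrack: best end state = 2; path = [1, 0, 0, 0, 0, 2]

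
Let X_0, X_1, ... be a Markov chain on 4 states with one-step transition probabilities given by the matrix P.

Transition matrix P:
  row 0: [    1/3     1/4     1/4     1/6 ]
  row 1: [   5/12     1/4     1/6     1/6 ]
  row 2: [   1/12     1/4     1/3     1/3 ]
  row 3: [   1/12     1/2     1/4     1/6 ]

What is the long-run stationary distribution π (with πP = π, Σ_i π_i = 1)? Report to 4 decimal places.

π = [0.2453, 0.3019, 0.2453, 0.2075]

Balance equations π_j = Σ_i π_i·P[i][j]:
  π_0 = 1/3·π_0 + 5/12·π_1 + 1/12·π_2 + 1/12·π_3
  π_1 = 1/4·π_0 + 1/4·π_1 + 1/4·π_2 + 1/2·π_3
  π_2 = 1/4·π_0 + 1/6·π_1 + 1/3·π_2 + 1/4·π_3
  normalize: π_0 + π_1 + π_2 + π_3 = 1
Solving the linear system gives exactly π = [13/53, 16/53, 13/53, 11/53].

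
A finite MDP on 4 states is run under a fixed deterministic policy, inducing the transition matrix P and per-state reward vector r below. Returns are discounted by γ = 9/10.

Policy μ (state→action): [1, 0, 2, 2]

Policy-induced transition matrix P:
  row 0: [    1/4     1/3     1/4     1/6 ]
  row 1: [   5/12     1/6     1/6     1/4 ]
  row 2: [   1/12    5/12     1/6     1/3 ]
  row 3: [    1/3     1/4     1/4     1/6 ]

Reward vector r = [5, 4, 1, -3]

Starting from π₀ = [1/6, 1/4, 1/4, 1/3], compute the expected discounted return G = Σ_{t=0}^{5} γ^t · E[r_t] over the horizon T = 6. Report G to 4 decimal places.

G = 8.7173

t=0: π = [0.1667, 0.2500, 0.2500, 0.3333], E[r] = 1.0833, γ^t·E[r] = 1.083333, running G = 1.083333
t=1: π = [0.2778, 0.2847, 0.2083, 0.2292], E[r] = 2.0486, γ^t·E[r] = 1.843750, running G = 2.927083
t=2: π = [0.2818, 0.2841, 0.2089, 0.2251], E[r] = 2.0793, γ^t·E[r] = 1.684219, running G = 4.611302
t=3: π = [0.2813, 0.2846, 0.2089, 0.2252], E[r] = 2.0784, γ^t·E[r] = 1.515164, running G = 6.126466
t=4: π = [0.2814, 0.2845, 0.2089, 0.2252], E[r] = 2.0783, γ^t·E[r] = 1.363598, running G = 7.490064
t=5: π = [0.2814, 0.2845, 0.2089, 0.2252], E[r] = 2.0784, γ^t·E[r] = 1.227274, running G = 8.717337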